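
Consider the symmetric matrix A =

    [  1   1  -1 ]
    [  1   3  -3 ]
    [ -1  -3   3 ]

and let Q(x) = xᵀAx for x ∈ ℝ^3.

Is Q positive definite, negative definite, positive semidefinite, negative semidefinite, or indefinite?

positive semidefinite

Row-reducing A symmetrically gives the diagonal entries 1, 2, 0.
So there are 2 positive, 1 zero pivots.
Hence Q is positive semidefinite.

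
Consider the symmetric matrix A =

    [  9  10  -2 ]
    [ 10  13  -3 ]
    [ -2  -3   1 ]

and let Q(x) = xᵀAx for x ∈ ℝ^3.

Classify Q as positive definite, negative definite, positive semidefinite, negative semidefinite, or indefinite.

Leading principal minors: Δ_1 = 9, Δ_2 = 17, Δ_3 = 4.
All leading principal minors are positive, so by Sylvester's criterion Q is positive definite.

positive definite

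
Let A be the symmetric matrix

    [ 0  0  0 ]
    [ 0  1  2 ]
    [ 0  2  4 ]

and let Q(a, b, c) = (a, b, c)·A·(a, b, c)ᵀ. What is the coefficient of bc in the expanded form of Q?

The coefficient of bc is A[2,3] + A[3,2] = 2·2 = 4.

4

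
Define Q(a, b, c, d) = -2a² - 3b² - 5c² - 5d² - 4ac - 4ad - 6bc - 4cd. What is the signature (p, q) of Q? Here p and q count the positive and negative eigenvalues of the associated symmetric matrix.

(0, 3)

The symmetric matrix is A = [[-2, 0, -2, -2], [0, -3, -3, 0], [-2, -3, -5, -2], [-2, 0, -2, -5]].
Row-reducing A symmetrically gives the diagonal entries -2, -3, 0, -3.
So there are 3 negative, 1 zero pivots.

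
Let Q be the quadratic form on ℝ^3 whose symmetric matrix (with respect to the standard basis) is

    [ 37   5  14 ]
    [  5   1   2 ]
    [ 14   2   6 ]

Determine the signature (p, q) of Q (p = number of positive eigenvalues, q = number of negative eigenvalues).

(3, 0)

Congruent diagonalization of A (simultaneous row and column reduction) yields pivots 37, 12/37, 2/3.
Counting signs: 3 positive.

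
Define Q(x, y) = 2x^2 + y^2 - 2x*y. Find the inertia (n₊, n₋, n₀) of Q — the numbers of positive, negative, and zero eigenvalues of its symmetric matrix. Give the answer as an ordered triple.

The associated matrix is A = [[2, -1], [-1, 1]].
Row-reducing A symmetrically gives the diagonal entries 2, 1/2.
Counting signs: 2 positive.

(2, 0, 0)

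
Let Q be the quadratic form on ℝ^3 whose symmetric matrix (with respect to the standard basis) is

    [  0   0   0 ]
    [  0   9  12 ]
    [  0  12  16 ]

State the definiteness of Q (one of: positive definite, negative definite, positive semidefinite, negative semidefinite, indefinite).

Row-reducing A symmetrically gives the diagonal entries 0, 9, 0.
Counting signs: 1 positive, 2 zero.
Hence Q is positive semidefinite.

positive semidefinite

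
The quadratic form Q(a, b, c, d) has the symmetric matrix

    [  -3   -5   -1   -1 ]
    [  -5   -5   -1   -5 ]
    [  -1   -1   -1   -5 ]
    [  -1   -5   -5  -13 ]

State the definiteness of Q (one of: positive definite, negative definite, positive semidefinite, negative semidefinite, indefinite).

indefinite

Applying the same elementary operations to the rows and columns of A produces a congruent diagonal matrix with entries -3, 10/3, -4/5, 4.
So there are 2 positive, 2 negative pivots.
Hence Q is indefinite.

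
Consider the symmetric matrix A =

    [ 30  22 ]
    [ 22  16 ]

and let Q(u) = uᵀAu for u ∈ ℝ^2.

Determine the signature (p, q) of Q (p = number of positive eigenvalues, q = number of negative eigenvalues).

Row-reducing A symmetrically gives the diagonal entries 30, -2/15.
Counting signs: 1 positive, 1 negative.

(1, 1)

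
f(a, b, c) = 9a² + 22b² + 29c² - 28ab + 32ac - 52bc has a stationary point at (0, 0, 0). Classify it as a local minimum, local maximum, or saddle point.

saddle point

The Hessian at the origin is H = [[18, -28, 32], [-28, 44, -52], [32, -52, 58]].
Symmetric row and column elimination reduces H to a congruent diagonal form with pivots 18, 4/9, -10.
So there are 2 positive, 1 negative pivots.
H is indefinite, so the origin is a saddle point.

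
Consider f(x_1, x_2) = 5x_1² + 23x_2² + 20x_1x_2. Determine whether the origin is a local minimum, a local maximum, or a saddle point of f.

local minimum

The Hessian at the origin is H = [[10, 20], [20, 46]].
det H = 10·46 − (20)² = 60 > 0 and H[1,1] = 10 > 0, so H is positive definite.
Therefore the origin is a local minimum.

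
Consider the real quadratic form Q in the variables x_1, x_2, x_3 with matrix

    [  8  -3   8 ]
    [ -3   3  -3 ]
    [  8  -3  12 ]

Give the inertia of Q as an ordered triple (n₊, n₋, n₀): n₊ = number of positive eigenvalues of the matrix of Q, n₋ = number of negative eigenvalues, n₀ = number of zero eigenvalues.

(3, 0, 0)

Congruent diagonalization of A (simultaneous row and column reduction) yields pivots 8, 15/8, 4.
Counting signs: 3 positive.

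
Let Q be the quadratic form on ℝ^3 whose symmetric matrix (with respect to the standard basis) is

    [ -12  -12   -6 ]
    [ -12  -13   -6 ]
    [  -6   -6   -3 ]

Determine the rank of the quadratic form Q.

Symmetric row and column elimination reduces A to a congruent diagonal form with pivots -12, -1, 0.
That gives 2 negative, 1 zero pivots.
The rank is the number of nonzero pivots: 2.

2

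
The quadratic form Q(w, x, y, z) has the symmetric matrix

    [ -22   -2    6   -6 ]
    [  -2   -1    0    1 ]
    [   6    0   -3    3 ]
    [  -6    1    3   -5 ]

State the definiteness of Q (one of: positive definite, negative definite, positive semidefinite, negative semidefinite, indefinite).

negative definite

Leading principal minors: Δ_1 = -22, Δ_2 = 18, Δ_3 = -18, Δ_4 = 6.
The signs alternate starting with Δ_1 < 0, so by Sylvester's criterion Q is negative definite.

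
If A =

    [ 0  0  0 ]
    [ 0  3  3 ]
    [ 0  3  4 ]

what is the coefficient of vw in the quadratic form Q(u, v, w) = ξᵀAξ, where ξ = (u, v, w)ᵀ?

6

The coefficient of vw is A[2,3] + A[3,2] = 2·3 = 6.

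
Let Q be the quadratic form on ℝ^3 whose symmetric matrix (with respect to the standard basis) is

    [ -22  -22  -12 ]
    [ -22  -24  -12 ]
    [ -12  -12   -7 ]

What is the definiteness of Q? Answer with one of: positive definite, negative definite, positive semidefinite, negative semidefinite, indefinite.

negative definite

Leading principal minors: Δ_1 = -22, Δ_2 = 44, Δ_3 = -20.
The signs alternate starting with Δ_1 < 0, so by Sylvester's criterion Q is negative definite.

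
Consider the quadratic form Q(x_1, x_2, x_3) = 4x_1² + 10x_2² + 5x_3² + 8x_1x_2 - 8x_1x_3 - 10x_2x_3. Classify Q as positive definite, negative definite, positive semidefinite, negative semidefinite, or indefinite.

The symmetric matrix of Q is A = [[4, 4, -4], [4, 10, -5], [-4, -5, 5]].
Leading principal minors: Δ_1 = 4, Δ_2 = 24, Δ_3 = 20.
All leading principal minors are positive, so by Sylvester's criterion Q is positive definite.

positive definite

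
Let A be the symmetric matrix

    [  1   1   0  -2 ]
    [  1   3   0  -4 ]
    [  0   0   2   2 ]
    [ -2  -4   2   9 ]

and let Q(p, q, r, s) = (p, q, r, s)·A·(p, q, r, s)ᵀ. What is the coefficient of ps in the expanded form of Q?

-4

The coefficient of ps is A[1,4] + A[4,1] = 2·(-2) = -4.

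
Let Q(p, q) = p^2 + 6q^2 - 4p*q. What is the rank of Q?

2

Write A = [[1, -2], [-2, 6]].
Congruent diagonalization of A (simultaneous row and column reduction) yields pivots 1, 2.
So there are 2 positive pivots.
The rank is the number of nonzero pivots: 2.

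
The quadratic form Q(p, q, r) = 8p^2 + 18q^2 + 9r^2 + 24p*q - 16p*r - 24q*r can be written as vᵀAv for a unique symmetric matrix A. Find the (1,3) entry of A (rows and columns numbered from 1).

-8

The coefficient of p·r in Q is -16. For a symmetric A this equals A[1,3] + A[3,1] = 2·A[1,3].
So A[1,3] = -16/2 = -8.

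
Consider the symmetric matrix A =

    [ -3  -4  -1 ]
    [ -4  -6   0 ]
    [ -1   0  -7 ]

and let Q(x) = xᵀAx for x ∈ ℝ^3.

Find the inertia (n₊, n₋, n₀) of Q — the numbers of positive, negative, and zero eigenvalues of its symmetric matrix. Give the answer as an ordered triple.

Congruent diagonalization of A (simultaneous row and column reduction) yields pivots -3, -2/3, -4.
That gives 3 negative pivots.

(0, 3, 0)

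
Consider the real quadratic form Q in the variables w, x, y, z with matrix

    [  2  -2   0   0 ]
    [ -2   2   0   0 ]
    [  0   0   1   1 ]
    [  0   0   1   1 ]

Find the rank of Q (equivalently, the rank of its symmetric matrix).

Applying the same elementary operations to the rows and columns of A produces a congruent diagonal matrix with entries 2, 0, 1, 0.
So there are 2 positive, 2 zero pivots.
The rank is the number of nonzero pivots: 2.

2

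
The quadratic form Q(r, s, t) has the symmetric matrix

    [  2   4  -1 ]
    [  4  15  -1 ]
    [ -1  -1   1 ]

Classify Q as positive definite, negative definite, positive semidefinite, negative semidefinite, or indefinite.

positive definite

Congruent diagonalization of A (simultaneous row and column reduction) yields pivots 2, 7, 5/14.
Counting signs: 3 positive.
Hence Q is positive definite.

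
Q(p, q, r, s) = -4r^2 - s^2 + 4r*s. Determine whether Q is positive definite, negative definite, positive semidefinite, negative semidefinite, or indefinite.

negative semidefinite

The symmetric matrix is A = [[0, 0, 0, 0], [0, 0, 0, 0], [0, 0, -4, 2], [0, 0, 2, -1]].
Symmetric row and column elimination reduces A to a congruent diagonal form with pivots 0, 0, -4, 0.
Counting signs: 1 negative, 3 zero.
Hence Q is negative semidefinite.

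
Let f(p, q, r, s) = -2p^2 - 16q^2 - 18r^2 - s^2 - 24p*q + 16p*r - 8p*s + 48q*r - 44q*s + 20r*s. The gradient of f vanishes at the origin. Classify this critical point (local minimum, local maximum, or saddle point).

The Hessian at the origin is H = [[-4, -24, 16, -8], [-24, -32, 48, -44], [16, 48, -36, 20], [-8, -44, 20, -2]].
Symmetric row and column elimination reduces H to a congruent diagonal form with pivots -4, 112, 52/7, -5/13.
That gives 2 positive, 2 negative pivots.
H is indefinite, so the origin is a saddle point.

saddle point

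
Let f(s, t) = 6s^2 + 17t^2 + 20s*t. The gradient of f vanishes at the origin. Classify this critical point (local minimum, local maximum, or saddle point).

The Hessian at the origin is H = [[12, 20], [20, 34]].
det H = 12·34 − (20)² = 8 > 0 and H[1,1] = 12 > 0, so H is positive definite.
Therefore the origin is a local minimum.

local minimum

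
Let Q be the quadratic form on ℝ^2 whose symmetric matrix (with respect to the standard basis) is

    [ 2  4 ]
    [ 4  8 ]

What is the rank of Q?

1

Congruent diagonalization of A (simultaneous row and column reduction) yields pivots 2, 0.
Counting signs: 1 positive, 1 zero.
The rank is the number of nonzero pivots: 1.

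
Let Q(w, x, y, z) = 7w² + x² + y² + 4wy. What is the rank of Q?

3

The associated matrix is A = [[7, 0, 2, 0], [0, 1, 0, 0], [2, 0, 1, 0], [0, 0, 0, 0]].
Symmetric row and column elimination reduces A to a congruent diagonal form with pivots 7, 1, 3/7, 0.
So there are 3 positive, 1 zero pivots.
The rank is the number of nonzero pivots: 3.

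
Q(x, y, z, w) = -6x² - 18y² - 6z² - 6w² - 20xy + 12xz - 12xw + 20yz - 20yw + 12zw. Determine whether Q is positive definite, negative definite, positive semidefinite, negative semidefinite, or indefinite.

The symmetric matrix is A = [[-6, -10, 6, -6], [-10, -18, 10, -10], [6, 10, -6, 6], [-6, -10, 6, -6]].
Congruent diagonalization of A (simultaneous row and column reduction) yields pivots -6, -4/3, 0, 0.
Counting signs: 2 negative, 2 zero.
Hence Q is negative semidefinite.

negative semidefinite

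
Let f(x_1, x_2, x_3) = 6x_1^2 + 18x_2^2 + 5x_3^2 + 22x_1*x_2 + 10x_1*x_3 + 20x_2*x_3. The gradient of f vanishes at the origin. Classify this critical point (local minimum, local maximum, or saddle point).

The Hessian at the origin is H = [[12, 22, 10], [22, 36, 20], [10, 20, 10]].
An LDLᵀ factorisation of H has diagonal entries 12, -13/3, 30/13.
Counting signs: 2 positive, 1 negative.
H is indefinite, so the origin is a saddle point.

saddle point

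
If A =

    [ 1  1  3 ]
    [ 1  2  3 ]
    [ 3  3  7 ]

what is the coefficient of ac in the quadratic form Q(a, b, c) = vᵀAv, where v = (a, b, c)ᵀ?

6

The coefficient of ac is A[1,3] + A[3,1] = 2·3 = 6.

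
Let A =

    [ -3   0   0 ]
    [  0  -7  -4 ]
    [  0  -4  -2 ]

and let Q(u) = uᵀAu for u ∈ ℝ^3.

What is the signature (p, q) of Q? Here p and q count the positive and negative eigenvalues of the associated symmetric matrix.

An LDLᵀ factorisation of A has diagonal entries -3, -7, 2/7.
So there are 1 positive, 2 negative pivots.

(1, 2)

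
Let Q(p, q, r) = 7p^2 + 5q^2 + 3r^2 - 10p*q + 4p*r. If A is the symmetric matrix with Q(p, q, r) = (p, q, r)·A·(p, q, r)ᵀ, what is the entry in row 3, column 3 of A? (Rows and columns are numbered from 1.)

3

The coefficient of r^2 in Q is 3, and that is exactly A[3,3].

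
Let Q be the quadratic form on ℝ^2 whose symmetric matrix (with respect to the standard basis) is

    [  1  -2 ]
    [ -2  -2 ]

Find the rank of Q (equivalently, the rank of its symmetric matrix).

2

Row-reducing A symmetrically gives the diagonal entries 1, -6.
So there are 1 positive, 1 negative pivots.
The rank is the number of nonzero pivots: 2.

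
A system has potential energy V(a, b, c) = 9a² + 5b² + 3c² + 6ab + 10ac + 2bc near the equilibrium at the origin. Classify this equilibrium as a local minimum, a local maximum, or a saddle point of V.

local minimum

The Hessian at the origin is H = [[18, 6, 10], [6, 10, 2], [10, 2, 6]].
Applying the same elementary operations to the rows and columns of H produces a congruent diagonal matrix with entries 18, 8, 2/9.
So there are 3 positive pivots.
H is positive definite, so the origin is a strict local minimum.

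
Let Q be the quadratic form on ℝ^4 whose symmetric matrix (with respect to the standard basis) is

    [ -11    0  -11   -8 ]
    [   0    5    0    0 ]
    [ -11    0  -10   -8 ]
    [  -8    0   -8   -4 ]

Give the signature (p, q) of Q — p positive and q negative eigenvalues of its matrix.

(3, 1)

An LDLᵀ factorisation of A has diagonal entries -11, 5, 1, 20/11.
Counting signs: 3 positive, 1 negative.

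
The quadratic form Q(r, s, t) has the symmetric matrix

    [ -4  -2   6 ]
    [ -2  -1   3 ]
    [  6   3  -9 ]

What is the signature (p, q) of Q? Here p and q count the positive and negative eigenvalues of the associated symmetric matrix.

Symmetric row and column elimination reduces A to a congruent diagonal form with pivots -4, 0, 0.
So there are 1 negative, 2 zero pivots.

(0, 1)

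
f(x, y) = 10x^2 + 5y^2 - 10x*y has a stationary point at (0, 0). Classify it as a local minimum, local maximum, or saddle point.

local minimum

The Hessian at the origin is H = [[20, -10], [-10, 10]].
det H = 20·10 − (-10)² = 100 > 0 and H[1,1] = 20 > 0, so H is positive definite.
Therefore the origin is a local minimum.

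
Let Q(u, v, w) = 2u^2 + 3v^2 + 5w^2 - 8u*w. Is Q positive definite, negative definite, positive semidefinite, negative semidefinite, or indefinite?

indefinite

The symmetric matrix is A = [[2, 0, -4], [0, 3, 0], [-4, 0, 5]].
Congruent diagonalization of A (simultaneous row and column reduction) yields pivots 2, 3, -3.
Counting signs: 2 positive, 1 negative.
Hence Q is indefinite.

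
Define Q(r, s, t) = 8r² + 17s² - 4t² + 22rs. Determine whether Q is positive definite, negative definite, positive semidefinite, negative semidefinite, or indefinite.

indefinite

The associated matrix is A = [[8, 11, 0], [11, 17, 0], [0, 0, -4]].
An LDLᵀ factorisation of A has diagonal entries 8, 15/8, -4.
That gives 2 positive, 1 negative pivots.
Hence Q is indefinite.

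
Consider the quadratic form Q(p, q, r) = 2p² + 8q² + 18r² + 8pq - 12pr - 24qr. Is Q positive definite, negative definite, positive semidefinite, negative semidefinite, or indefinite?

positive semidefinite

Write A = [[2, 4, -6], [4, 8, -12], [-6, -12, 18]].
Congruent diagonalization of A (simultaneous row and column reduction) yields pivots 2, 0, 0.
So there are 1 positive, 2 zero pivots.
Hence Q is positive semidefinite.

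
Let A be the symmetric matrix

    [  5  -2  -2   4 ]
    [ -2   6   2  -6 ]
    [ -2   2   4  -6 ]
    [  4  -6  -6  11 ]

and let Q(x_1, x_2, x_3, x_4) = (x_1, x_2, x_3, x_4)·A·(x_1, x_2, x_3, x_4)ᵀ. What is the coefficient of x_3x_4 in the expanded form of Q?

The coefficient of x_3x_4 is A[3,4] + A[4,3] = 2·(-6) = -12.

-12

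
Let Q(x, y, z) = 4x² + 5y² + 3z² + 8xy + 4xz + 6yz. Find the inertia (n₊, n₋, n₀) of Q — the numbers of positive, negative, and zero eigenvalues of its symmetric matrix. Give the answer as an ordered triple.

(3, 0, 0)

The symmetric matrix is A = [[4, 4, 2], [4, 5, 3], [2, 3, 3]].
Applying the same elementary operations to the rows and columns of A produces a congruent diagonal matrix with entries 4, 1, 1.
Counting signs: 3 positive.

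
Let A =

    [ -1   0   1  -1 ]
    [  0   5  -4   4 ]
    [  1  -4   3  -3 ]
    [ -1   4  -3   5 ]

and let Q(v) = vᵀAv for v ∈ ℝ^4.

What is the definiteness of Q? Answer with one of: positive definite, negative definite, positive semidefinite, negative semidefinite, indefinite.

Symmetric row and column elimination reduces A to a congruent diagonal form with pivots -1, 5, 4/5, 2.
Counting signs: 3 positive, 1 negative.
Hence Q is indefinite.

indefinite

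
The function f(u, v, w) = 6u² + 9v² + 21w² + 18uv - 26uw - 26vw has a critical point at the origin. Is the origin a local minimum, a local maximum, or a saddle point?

The Hessian at the origin is H = [[12, 18, -26], [18, 18, -26], [-26, -26, 42]].
An LDLᵀ factorisation of H has diagonal entries 12, -9, 40/9.
So there are 2 positive, 1 negative pivots.
H is indefinite, so the origin is a saddle point.

saddle point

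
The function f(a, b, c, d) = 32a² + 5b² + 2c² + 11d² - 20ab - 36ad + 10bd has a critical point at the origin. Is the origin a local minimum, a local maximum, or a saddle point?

local minimum

The Hessian at the origin is H = [[64, -20, 0, -36], [-20, 10, 0, 10], [0, 0, 4, 0], [-36, 10, 0, 22]].
Congruent diagonalization of H (simultaneous row and column reduction) yields pivots 64, 15/4, 4, 4/3.
That gives 4 positive pivots.
H is positive definite, so the origin is a strict local minimum.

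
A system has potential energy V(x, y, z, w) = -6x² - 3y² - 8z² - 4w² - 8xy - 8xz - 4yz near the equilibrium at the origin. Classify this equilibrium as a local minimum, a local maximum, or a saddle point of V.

The Hessian at the origin is H = [[-12, -8, -8, 0], [-8, -6, -4, 0], [-8, -4, -16, 0], [0, 0, 0, -8]].
Applying the same elementary operations to the rows and columns of H produces a congruent diagonal matrix with entries -12, -2/3, -8, -8.
Counting signs: 4 negative.
H is negative definite, so the origin is a strict local maximum.

local maximum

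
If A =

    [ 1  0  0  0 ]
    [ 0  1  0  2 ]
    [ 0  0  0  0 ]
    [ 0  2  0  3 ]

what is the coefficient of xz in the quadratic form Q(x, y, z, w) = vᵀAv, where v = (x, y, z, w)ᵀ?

The coefficient of xz is A[1,3] + A[3,1] = 2·0 = 0.

0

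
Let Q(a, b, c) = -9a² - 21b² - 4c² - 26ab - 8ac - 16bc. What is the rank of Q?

Write A = [[-9, -13, -4], [-13, -21, -8], [-4, -8, -4]].
Symmetric row and column elimination reduces A to a congruent diagonal form with pivots -9, -20/9, 0.
So there are 2 negative, 1 zero pivots.
The rank is the number of nonzero pivots: 2.

2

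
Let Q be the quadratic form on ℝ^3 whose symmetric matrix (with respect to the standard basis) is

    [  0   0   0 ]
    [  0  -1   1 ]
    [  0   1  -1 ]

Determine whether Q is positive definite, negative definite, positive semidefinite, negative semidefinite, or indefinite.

negative semidefinite

Row-reducing A symmetrically gives the diagonal entries 0, -1, 0.
Counting signs: 1 negative, 2 zero.
Hence Q is negative semidefinite.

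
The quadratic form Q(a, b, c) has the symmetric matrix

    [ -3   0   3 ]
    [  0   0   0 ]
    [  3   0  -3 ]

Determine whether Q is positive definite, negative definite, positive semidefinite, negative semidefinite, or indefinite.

negative semidefinite

Applying the same elementary operations to the rows and columns of A produces a congruent diagonal matrix with entries -3, 0, 0.
So there are 1 negative, 2 zero pivots.
Hence Q is negative semidefinite.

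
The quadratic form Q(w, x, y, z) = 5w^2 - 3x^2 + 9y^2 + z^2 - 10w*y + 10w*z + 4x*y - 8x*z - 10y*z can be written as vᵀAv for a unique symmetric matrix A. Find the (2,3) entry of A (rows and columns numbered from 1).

2

The coefficient of x·y in Q is 4. For a symmetric A this equals A[2,3] + A[3,2] = 2·A[2,3].
So A[2,3] = 4/2 = 2.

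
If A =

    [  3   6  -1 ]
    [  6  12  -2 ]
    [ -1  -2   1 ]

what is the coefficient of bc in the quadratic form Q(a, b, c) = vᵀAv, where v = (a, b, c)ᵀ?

-4

The coefficient of bc is A[2,3] + A[3,2] = 2·(-2) = -4.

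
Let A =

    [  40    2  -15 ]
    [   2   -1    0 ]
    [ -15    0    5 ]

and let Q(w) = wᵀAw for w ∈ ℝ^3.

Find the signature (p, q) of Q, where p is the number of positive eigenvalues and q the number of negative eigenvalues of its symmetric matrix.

(1, 2)

Symmetric row and column elimination reduces A to a congruent diagonal form with pivots 40, -11/10, -5/44.
Counting signs: 1 positive, 2 negative.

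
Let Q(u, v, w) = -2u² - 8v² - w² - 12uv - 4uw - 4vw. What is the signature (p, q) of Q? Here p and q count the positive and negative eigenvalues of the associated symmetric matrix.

(1, 2)

The associated matrix is A = [[-2, -6, -2], [-6, -8, -2], [-2, -2, -1]].
Symmetric row and column elimination reduces A to a congruent diagonal form with pivots -2, 10, -3/5.
So there are 1 positive, 2 negative pivots.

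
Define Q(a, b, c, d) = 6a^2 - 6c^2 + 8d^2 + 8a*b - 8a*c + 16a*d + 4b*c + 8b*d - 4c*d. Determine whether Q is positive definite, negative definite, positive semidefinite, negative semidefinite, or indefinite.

indefinite

The associated matrix is A = [[6, 4, -4, 8], [4, 0, 2, 4], [-4, 2, -6, -2], [8, 4, -2, 8]].
Symmetric row and column elimination reduces A to a congruent diagonal form with pivots 6, -8/3, -1/2, 0.
Counting signs: 1 positive, 2 negative, 1 zero.
Hence Q is indefinite.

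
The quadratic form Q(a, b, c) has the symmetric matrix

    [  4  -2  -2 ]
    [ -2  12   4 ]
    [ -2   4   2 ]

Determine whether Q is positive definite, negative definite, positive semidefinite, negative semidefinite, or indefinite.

Applying the same elementary operations to the rows and columns of A produces a congruent diagonal matrix with entries 4, 11, 2/11.
Counting signs: 3 positive.
Hence Q is positive definite.

positive definite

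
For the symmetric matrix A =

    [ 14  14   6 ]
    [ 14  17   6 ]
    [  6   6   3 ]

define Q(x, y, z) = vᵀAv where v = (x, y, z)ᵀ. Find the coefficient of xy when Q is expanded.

The coefficient of xy is A[1,2] + A[2,1] = 2·14 = 28.

28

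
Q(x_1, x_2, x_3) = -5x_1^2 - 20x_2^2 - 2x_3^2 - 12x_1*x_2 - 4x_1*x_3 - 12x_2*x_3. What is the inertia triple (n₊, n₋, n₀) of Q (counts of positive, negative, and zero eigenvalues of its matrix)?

Write A = [[-5, -6, -2], [-6, -20, -6], [-2, -6, -2]].
Applying the same elementary operations to the rows and columns of A produces a congruent diagonal matrix with entries -5, -64/5, -3/16.
That gives 3 negative pivots.

(0, 3, 0)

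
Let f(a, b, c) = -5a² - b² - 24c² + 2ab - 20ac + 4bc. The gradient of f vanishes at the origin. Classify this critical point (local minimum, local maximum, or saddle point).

local maximum

The Hessian at the origin is H = [[-10, 2, -20], [2, -2, 4], [-20, 4, -48]].
Symmetric row and column elimination reduces H to a congruent diagonal form with pivots -10, -8/5, -8.
Counting signs: 3 negative.
H is negative definite, so the origin is a strict local maximum.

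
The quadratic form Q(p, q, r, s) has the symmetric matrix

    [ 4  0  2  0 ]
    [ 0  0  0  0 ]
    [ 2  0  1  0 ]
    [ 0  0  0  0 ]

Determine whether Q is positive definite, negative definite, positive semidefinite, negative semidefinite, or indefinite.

Symmetric row and column elimination reduces A to a congruent diagonal form with pivots 4, 0, 0, 0.
That gives 1 positive, 3 zero pivots.
Hence Q is positive semidefinite.

positive semidefinite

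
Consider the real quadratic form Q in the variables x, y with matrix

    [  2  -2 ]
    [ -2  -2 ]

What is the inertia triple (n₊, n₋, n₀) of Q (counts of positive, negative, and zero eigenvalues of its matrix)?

(1, 1, 0)

Congruent diagonalization of A (simultaneous row and column reduction) yields pivots 2, -4.
That gives 1 positive, 1 negative pivots.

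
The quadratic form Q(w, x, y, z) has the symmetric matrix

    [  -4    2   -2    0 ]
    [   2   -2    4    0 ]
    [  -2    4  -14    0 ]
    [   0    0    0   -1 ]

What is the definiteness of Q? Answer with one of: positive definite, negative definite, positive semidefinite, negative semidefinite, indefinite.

An LDLᵀ factorisation of A has diagonal entries -4, -1, -4, -1.
Counting signs: 4 negative.
Hence Q is negative definite.

negative definite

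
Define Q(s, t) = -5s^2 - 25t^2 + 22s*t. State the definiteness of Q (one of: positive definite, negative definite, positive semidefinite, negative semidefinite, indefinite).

The symmetric matrix is A = [[-5, 11], [11, -25]].
Congruent diagonalization of A (simultaneous row and column reduction) yields pivots -5, -4/5.
Counting signs: 2 negative.
Hence Q is negative definite.

negative definite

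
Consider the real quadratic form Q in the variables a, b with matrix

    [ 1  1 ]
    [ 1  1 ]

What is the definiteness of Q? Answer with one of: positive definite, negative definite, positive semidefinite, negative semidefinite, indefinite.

positive semidefinite

Symmetric row and column elimination reduces A to a congruent diagonal form with pivots 1, 0.
Counting signs: 1 positive, 1 zero.
Hence Q is positive semidefinite.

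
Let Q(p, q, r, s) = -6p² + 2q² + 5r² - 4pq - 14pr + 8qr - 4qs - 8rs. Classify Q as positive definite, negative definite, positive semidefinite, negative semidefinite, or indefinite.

indefinite

The symmetric matrix is A = [[-6, -2, -7, 0], [-2, 2, 4, -2], [-7, 4, 5, -4], [0, -2, -4, 0]].
Symmetric row and column elimination reduces A to a congruent diagonal form with pivots -6, 8/3, -15/8, -6/5.
So there are 1 positive, 3 negative pivots.
Hence Q is indefinite.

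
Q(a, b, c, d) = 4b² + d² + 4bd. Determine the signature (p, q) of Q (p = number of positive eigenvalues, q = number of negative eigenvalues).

The associated matrix is A = [[0, 0, 0, 0], [0, 4, 0, 2], [0, 0, 0, 0], [0, 2, 0, 1]].
Row-reducing A symmetrically gives the diagonal entries 0, 4, 0, 0.
Counting signs: 1 positive, 3 zero.

(1, 0)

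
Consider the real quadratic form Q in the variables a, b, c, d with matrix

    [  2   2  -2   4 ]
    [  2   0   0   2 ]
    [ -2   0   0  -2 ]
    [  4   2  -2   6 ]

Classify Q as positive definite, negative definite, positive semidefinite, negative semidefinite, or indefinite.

Row-reducing A symmetrically gives the diagonal entries 2, -2, 0, 0.
Counting signs: 1 positive, 1 negative, 2 zero.
Hence Q is indefinite.

indefinite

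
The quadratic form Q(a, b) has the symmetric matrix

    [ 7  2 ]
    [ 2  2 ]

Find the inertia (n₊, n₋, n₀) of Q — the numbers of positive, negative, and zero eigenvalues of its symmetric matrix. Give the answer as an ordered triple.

Row-reducing A symmetrically gives the diagonal entries 7, 10/7.
That gives 2 positive pivots.

(2, 0, 0)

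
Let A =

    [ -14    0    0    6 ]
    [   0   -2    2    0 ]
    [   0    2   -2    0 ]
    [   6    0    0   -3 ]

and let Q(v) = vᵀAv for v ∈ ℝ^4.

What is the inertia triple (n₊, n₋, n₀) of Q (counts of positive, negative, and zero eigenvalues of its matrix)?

(0, 3, 1)

Row-reducing A symmetrically gives the diagonal entries -14, -2, 0, -3/7.
That gives 3 negative, 1 zero pivots.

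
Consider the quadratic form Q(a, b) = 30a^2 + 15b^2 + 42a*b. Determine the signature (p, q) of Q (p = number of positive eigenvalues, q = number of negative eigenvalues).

(2, 0)

The associated matrix is A = [[30, 21], [21, 15]].
An LDLᵀ factorisation of A has diagonal entries 30, 3/10.
That gives 2 positive pivots.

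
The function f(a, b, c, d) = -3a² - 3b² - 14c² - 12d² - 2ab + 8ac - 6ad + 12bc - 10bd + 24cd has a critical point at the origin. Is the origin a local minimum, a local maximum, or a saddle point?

local maximum

The Hessian at the origin is H = [[-6, -2, 8, -6], [-2, -6, 12, -10], [8, 12, -28, 24], [-6, -10, 24, -24]].
An LDLᵀ factorisation of H has diagonal entries -6, -16/3, -1, -2.
That gives 4 negative pivots.
H is negative definite, so the origin is a strict local maximum.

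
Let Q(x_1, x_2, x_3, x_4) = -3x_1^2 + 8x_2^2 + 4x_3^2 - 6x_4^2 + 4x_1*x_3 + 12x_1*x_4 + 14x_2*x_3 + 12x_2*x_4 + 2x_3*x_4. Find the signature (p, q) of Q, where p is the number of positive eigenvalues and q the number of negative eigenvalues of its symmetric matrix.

(2, 2)

The associated matrix is A = [[-3, 0, 2, 6], [0, 8, 7, 6], [2, 7, 4, 1], [6, 6, 1, -6]].
Row-reducing A symmetrically gives the diagonal entries -3, 8, -19/24, 30/19.
So there are 2 positive, 2 negative pivots.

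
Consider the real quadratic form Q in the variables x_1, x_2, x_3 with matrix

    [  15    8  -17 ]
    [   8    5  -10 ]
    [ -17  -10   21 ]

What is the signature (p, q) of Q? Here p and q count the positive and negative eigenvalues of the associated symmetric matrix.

Symmetric row and column elimination reduces A to a congruent diagonal form with pivots 15, 11/15, 6/11.
So there are 3 positive pivots.

(3, 0)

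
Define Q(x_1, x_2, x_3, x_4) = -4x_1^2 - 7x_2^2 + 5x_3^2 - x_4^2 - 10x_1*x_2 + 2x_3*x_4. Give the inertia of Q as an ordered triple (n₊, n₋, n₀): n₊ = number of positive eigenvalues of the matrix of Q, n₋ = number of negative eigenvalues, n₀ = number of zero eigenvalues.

(1, 3, 0)

The symmetric matrix is A = [[-4, -5, 0, 0], [-5, -7, 0, 0], [0, 0, 5, 1], [0, 0, 1, -1]].
Symmetric row and column elimination reduces A to a congruent diagonal form with pivots -4, -3/4, 5, -6/5.
That gives 1 positive, 3 negative pivots.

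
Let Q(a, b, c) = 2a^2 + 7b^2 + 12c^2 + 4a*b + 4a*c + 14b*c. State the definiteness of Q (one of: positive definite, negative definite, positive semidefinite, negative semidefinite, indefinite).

The associated matrix is A = [[2, 2, 2], [2, 7, 7], [2, 7, 12]].
Applying the same elementary operations to the rows and columns of A produces a congruent diagonal matrix with entries 2, 5, 5.
So there are 3 positive pivots.
Hence Q is positive definite.

positive definite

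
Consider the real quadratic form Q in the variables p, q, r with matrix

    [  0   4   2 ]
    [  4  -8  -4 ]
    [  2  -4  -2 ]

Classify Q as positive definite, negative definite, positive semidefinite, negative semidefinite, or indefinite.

indefinite

A is congruent to a diagonal matrix with 1 positive, 1 negative and 1 zero entries, so Q is indefinite.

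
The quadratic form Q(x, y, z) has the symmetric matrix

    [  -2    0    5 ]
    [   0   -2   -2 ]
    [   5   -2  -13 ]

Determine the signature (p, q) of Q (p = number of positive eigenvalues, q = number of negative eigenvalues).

(1, 2)

Symmetric row and column elimination reduces A to a congruent diagonal form with pivots -2, -2, 3/2.
That gives 1 positive, 2 negative pivots.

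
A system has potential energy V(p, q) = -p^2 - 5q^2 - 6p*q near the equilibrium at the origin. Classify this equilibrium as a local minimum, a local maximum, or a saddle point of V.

saddle point

The Hessian at the origin is H = [[-2, -6], [-6, -10]].
det H = -2·-10 − (-6)² = -16 < 0, so H is indefinite.
Therefore the origin is a saddle point.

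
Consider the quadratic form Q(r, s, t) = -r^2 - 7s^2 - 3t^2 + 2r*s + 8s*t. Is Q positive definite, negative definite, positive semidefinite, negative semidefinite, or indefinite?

negative definite

The associated matrix is A = [[-1, 1, 0], [1, -7, 4], [0, 4, -3]].
Congruent diagonalization of A (simultaneous row and column reduction) yields pivots -1, -6, -1/3.
That gives 3 negative pivots.
Hence Q is negative definite.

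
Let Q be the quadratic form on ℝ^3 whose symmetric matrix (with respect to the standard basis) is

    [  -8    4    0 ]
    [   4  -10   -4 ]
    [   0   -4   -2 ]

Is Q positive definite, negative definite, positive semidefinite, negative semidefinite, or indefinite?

Congruent diagonalization of A (simultaneous row and column reduction) yields pivots -8, -8, 0.
Counting signs: 2 negative, 1 zero.
Hence Q is negative semidefinite.

negative semidefinite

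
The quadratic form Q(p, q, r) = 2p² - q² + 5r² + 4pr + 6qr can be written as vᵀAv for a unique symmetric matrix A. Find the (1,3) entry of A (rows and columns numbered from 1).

2

The coefficient of p·r in Q is 4. For a symmetric A this equals A[1,3] + A[3,1] = 2·A[1,3].
So A[1,3] = 4/2 = 2.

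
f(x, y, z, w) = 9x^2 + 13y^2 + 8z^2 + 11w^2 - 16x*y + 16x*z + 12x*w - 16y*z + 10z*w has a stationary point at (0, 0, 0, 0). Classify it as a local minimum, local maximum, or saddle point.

local minimum

The Hessian at the origin is H = [[18, -16, 16, 12], [-16, 26, -16, 0], [16, -16, 16, 10], [12, 0, 10, 22]].
Row-reducing H symmetrically gives the diagonal entries 18, 106/9, 80/53, 15/4.
So there are 4 positive pivots.
H is positive definite, so the origin is a strict local minimum.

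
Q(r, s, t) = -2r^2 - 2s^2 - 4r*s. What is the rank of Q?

The associated matrix is A = [[-2, -2, 0], [-2, -2, 0], [0, 0, 0]].
Symmetric row and column elimination reduces A to a congruent diagonal form with pivots -2, 0, 0.
So there are 1 negative, 2 zero pivots.
The rank is the number of nonzero pivots: 1.

1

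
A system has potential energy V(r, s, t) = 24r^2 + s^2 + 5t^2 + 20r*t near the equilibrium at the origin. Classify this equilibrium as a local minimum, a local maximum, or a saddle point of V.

local minimum

The Hessian at the origin is H = [[48, 0, 20], [0, 2, 0], [20, 0, 10]].
Row-reducing H symmetrically gives the diagonal entries 48, 2, 5/3.
That gives 3 positive pivots.
H is positive definite, so the origin is a strict local minimum.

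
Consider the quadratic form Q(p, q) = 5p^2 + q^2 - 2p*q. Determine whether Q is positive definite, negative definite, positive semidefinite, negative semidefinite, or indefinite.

positive definite

The symmetric matrix of Q is [[5, -1], [-1, 1]].
For the 2×2 matrix [[5, -1], [-1, 1]]: det = 5·1 − (-1)² = 4, trace = 6.
det > 0 so both eigenvalues share the sign of the trace; trace = 6 > 0 ⇒ both positive.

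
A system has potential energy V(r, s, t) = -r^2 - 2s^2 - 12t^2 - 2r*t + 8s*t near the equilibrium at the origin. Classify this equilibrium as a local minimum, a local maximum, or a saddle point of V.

local maximum

The Hessian at the origin is H = [[-2, 0, -2], [0, -4, 8], [-2, 8, -24]].
Symmetric row and column elimination reduces H to a congruent diagonal form with pivots -2, -4, -6.
So there are 3 negative pivots.
H is negative definite, so the origin is a strict local maximum.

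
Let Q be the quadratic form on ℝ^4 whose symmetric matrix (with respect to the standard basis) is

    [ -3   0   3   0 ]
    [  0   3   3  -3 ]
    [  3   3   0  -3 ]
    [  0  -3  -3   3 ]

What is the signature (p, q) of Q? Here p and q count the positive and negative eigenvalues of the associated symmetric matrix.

(1, 1)

Applying the same elementary operations to the rows and columns of A produces a congruent diagonal matrix with entries -3, 3, 0, 0.
That gives 1 positive, 1 negative, 2 zero pivots.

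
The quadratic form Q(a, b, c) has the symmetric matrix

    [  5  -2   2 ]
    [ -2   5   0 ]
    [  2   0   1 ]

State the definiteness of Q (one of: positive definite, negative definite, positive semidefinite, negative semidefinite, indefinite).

Leading principal minors: Δ_1 = 5, Δ_2 = 21, Δ_3 = 1.
All leading principal minors are positive, so by Sylvester's criterion Q is positive definite.

positive definite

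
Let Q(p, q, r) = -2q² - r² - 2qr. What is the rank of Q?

2

The symmetric matrix is A = [[0, 0, 0], [0, -2, -1], [0, -1, -1]].
Row-reducing A symmetrically gives the diagonal entries 0, -2, -1/2.
So there are 2 negative, 1 zero pivots.
The rank is the number of nonzero pivots: 2.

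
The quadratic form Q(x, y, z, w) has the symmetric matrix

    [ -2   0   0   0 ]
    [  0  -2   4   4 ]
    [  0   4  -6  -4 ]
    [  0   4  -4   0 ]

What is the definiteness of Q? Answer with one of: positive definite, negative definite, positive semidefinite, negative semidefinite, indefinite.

indefinite

Applying the same elementary operations to the rows and columns of A produces a congruent diagonal matrix with entries -2, -2, 2, 0.
So there are 1 positive, 2 negative, 1 zero pivots.
Hence Q is indefinite.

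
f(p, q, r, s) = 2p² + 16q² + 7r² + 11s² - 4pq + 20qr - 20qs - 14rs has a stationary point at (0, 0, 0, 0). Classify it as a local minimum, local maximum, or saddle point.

saddle point

The Hessian at the origin is H = [[4, -4, 0, 0], [-4, 32, 20, -20], [0, 20, 14, -14], [0, -20, -14, 22]].
An LDLᵀ factorisation of H has diagonal entries 4, 28, -2/7, 8.
Counting signs: 3 positive, 1 negative.
H is indefinite, so the origin is a saddle point.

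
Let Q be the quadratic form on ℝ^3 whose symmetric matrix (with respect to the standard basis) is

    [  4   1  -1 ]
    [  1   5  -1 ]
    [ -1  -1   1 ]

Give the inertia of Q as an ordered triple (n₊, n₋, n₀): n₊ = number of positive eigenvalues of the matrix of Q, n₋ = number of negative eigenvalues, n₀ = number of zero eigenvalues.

(3, 0, 0)

Symmetric row and column elimination reduces A to a congruent diagonal form with pivots 4, 19/4, 12/19.
Counting signs: 3 positive.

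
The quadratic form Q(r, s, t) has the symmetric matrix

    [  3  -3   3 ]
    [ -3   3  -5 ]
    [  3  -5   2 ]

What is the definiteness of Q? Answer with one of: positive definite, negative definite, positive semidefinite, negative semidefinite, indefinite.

A is congruent to a diagonal matrix with 2 positive, 1 negative and 0 zero entries, so Q is indefinite.

indefinite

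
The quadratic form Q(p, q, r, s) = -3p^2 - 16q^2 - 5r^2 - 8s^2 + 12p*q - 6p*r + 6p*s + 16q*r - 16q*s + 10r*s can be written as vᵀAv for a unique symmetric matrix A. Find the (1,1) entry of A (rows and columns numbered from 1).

The coefficient of p^2 in Q is -3, and that is exactly A[1,1].

-3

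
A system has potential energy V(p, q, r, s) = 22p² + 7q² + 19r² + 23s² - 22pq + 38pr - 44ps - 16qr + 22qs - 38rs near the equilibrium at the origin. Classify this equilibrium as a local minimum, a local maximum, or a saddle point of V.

local minimum

The Hessian at the origin is H = [[44, -22, 38, -44], [-22, 14, -16, 22], [38, -16, 38, -38], [-44, 22, -38, 46]].
Congruent diagonalization of H (simultaneous row and column reduction) yields pivots 44, 3, 24/11, 2.
Counting signs: 4 positive.
H is positive definite, so the origin is a strict local minimum.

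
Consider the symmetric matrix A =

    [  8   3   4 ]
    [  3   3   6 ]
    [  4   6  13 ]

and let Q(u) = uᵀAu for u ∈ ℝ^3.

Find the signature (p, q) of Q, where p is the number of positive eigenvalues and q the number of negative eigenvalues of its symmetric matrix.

(3, 0)

Congruent diagonalization of A (simultaneous row and column reduction) yields pivots 8, 15/8, 1/5.
So there are 3 positive pivots.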